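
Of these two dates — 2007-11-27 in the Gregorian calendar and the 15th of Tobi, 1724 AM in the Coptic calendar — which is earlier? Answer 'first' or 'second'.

The two dates have Julian Day Numbers 2454432 and 2454490 respectively.
Since 2454432 < 2454490, the first date comes first.

first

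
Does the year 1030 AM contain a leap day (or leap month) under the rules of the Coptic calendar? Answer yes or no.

1030 mod 4 = 2; in the Coptic calendar a year is leap when year mod 4 = 3, so it is a common year.

no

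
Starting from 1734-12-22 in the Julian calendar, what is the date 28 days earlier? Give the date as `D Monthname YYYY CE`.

24 November 1734 CE

Counting 28 days back from JDN 2354757 reaches JDN 2354729, which is 24 November 1734 CE.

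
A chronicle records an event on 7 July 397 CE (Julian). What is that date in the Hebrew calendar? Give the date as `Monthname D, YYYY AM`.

Julian Day Number of the source date = 1866250.
Converting JDN 1866250 to the Hebrew calendar gives 24 Tammuz 4157 AM.

Tammuz 24, 4157 AM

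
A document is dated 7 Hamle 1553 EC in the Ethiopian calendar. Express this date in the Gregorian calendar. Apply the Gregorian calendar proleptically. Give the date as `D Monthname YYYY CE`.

11 July 1561 CE

Both dates share Julian Day Number 2291395; in the Gregorian calendar that is 11 July 1561 CE.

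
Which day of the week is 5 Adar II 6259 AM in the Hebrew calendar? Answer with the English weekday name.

Tuesday

Equivalently 17 March 2499 Gregorian, JDN 2633877.
Since JDN mod 7 = 1 (0 = Monday), the day is Tuesday.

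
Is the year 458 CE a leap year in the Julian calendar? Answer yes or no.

no

458 mod 4 = 2, so it is a common year in the Julian calendar.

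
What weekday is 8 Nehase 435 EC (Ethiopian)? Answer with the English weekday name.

Equivalently 2 August 443 Gregorian, JDN 1883076.
JDN 1883076 mod 7 = 6, and JDN 0 was a Monday, so this is a Sunday.

Sunday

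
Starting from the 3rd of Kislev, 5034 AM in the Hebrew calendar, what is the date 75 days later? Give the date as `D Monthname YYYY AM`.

19 Shevat 5034 AM

The starting date is JDN 2186339; 2186339 + 75 = 2186414.
JDN 2186414 corresponds to 19 Shevat 5034 AM.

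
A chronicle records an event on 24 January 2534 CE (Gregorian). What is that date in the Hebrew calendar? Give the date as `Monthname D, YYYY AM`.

Julian Day Number of the source date = 2646608.
Converting JDN 2646608 to the Hebrew calendar gives 7 Shevat 6294 AM.

Shevat 7, 6294 AM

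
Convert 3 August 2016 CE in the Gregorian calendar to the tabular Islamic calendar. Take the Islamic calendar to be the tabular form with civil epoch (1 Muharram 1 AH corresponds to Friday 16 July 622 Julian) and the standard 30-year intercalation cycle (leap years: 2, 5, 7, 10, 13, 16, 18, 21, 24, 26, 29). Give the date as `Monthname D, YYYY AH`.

Shawwal 28, 1437 AH

Julian Day Number of the source date = 2457604.
Converting JDN 2457604 to the tabular Islamic calendar gives 28 Shawwal 1437 AH.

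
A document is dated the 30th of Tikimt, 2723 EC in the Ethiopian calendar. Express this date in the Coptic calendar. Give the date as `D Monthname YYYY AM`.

30 Paopi 2447 AM

The source date corresponds to 15 November 2730 in the Gregorian calendar (JDN 2718490).
That day falls on 30 Paopi 2447 AM in the Coptic calendar.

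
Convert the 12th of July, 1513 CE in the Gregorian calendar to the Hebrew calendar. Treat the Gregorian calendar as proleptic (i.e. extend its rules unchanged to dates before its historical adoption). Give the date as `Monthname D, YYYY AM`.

Tammuz 28, 5273 AM

Julian Day Number of the source date = 2273864.
Converting JDN 2273864 to the Hebrew calendar gives 28 Tammuz 5273 AM.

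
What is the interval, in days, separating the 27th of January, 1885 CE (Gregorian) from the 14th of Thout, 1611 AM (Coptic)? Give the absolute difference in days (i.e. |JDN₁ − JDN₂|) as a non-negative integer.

3526

First date → JDN 2409569; second date → JDN 2413095.
The interval is |2409569 − 2413095| = 3526 days.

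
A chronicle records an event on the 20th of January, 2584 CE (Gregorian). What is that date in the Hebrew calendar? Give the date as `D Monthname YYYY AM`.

Julian Day Number of the source date = 2664866.
Converting JDN 2664866 to the Hebrew calendar gives 16 Shevat 6344 AM.

16 Shevat 6344 AM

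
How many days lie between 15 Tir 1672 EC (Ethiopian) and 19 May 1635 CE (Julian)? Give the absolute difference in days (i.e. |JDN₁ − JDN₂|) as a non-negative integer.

16308

JDN of the first date = 2334688.
JDN of the second date = 2318380.
|2318380 − 2334688| = 16308.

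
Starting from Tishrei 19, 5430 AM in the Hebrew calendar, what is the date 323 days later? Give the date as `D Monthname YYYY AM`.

Counting 323 days forward from JDN 2330937 reaches JDN 2331260, which is 17 Elul 5430 AM.

17 Elul 5430 AM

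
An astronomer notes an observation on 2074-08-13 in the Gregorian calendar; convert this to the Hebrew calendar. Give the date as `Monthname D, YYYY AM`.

Julian Day Number of the source date = 2478798.
Converting JDN 2478798 to the Hebrew calendar gives 20 Av 5834 AM.

Av 20, 5834 AM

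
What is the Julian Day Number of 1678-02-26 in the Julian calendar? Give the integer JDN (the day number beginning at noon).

In the Gregorian calendar the same day is 8 March 1678.
JDN 2299161 is 15 October 1582 CE (Gregorian); the target day is +34843 days from there, so JDN = 2334004.

2334004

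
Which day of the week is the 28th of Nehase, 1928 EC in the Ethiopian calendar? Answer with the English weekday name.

Thursday

This is JDN 2428415 (3 September 1936 Gregorian).
2428415 ≡ 3 (mod 7); counting from Monday = 0 gives Thursday.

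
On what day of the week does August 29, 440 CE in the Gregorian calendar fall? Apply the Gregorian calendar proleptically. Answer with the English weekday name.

Since JDN mod 7 = 2 (0 = Monday), the day is Wednesday.

Wednesday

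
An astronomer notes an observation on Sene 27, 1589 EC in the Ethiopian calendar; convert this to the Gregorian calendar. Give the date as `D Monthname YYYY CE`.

1 July 1597 CE

Both dates share Julian Day Number 2304534; in the Gregorian calendar that is 1 July 1597 CE.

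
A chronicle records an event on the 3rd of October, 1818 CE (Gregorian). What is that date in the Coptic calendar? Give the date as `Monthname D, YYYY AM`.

Thout 24, 1535 AM

Both dates share Julian Day Number 2385346; in the Coptic calendar that is 24 Thout 1535 AM.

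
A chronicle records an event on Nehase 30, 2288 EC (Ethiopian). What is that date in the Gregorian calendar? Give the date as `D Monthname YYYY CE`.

7 September 2296 CE

Both dates share Julian Day Number 2559907; in the Gregorian calendar that is 7 September 2296 CE.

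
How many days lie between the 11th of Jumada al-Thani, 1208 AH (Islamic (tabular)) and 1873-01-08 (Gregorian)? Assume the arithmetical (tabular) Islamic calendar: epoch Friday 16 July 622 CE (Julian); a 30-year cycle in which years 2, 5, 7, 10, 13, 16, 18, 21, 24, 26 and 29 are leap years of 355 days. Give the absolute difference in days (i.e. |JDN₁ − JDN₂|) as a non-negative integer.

28848

JDN of the first date = 2376319.
JDN of the second date = 2405167.
|2405167 − 2376319| = 28848.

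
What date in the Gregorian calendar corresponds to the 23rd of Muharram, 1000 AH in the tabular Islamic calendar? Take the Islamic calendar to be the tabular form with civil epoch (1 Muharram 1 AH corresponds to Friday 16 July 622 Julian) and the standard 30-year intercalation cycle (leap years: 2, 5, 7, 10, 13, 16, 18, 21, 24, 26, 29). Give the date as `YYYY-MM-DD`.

1591-11-10

Both dates share Julian Day Number 2302474; in the Gregorian calendar that is 10 November 1591 CE.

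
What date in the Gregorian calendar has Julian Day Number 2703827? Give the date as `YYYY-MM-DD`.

2690-09-22

JDN 2451545 is 1 Jan 2000; 2703827 is +252282 days from there.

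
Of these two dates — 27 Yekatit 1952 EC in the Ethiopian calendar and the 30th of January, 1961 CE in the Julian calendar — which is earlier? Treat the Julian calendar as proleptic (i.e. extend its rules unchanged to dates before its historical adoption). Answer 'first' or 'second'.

first

The two dates have Julian Day Numbers 2437000 and 2437343 respectively.
Since 2437000 < 2437343, the first date comes first.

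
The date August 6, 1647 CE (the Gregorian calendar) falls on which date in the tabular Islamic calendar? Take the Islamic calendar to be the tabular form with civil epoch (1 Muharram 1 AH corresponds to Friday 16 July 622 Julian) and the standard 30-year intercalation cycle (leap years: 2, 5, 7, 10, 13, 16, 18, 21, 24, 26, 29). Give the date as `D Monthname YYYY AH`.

Both dates share Julian Day Number 2322832; in the tabular Islamic calendar that is 5 Rajab 1057 AH.

5 Rajab 1057 AH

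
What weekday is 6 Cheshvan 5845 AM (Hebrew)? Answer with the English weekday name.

Saturday

In the Gregorian calendar this is 4 November 2084 (JDN 2482534).
JDN 2482534 mod 7 = 5, and JDN 0 was a Monday, so this is a Saturday.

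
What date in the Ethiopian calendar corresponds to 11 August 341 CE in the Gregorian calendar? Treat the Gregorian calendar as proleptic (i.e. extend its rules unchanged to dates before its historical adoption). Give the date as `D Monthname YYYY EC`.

17 Nehase 333 EC

Julian Day Number of the source date = 1845830.
Converting JDN 1845830 to the Ethiopian calendar gives 17 Nehase 333 EC.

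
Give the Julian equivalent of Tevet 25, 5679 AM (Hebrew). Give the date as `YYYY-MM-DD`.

Both dates share Julian Day Number 2421956; in the Julian calendar that is 15 December 1918 CE.

1918-12-15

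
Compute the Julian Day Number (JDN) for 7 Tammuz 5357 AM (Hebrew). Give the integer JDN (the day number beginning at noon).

Equivalently 23 June 1597 (Gregorian).
JDN 2299161 is 15 October 1582 CE (Gregorian); the target day is +5365 days from there, so JDN = 2304526.

2304526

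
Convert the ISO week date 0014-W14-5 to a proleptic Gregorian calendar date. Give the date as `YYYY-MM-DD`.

0014-04-04

ISO week 1 of 14 is the week containing the first Thursday of 14.
Week 14, day 5 (Friday) lands on 0014-04-04.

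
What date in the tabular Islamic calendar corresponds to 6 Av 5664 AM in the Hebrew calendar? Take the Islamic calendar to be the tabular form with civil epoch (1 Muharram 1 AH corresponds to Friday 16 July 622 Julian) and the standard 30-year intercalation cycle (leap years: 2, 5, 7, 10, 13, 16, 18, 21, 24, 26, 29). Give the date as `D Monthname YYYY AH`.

5 Jumada al-Awwal 1322 AH

Julian Day Number of the source date = 2416680.
Converting JDN 2416680 to the tabular Islamic calendar gives 5 Jumada al-Awwal 1322 AH.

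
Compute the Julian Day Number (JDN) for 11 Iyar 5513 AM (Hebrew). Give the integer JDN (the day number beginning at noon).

2361465

Equivalently 15 May 1753 (Gregorian).
JDN 2400001 is 17 November 1858 CE (Gregorian), MJD 0; the target day is −38536 days from there, so JDN = 2361465.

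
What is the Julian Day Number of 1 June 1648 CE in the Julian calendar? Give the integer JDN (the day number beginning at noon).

In the Gregorian calendar the same day is 11 June 1648.
JDN 2400001 is 17 November 1858 CE (Gregorian), MJD 0; the target day is −76859 days from there, so JDN = 2323142.

2323142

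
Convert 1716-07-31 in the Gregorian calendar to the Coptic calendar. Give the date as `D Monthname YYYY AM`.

Julian Day Number of the source date = 2348028.
Converting JDN 2348028 to the Coptic calendar gives 26 Epip 1432 AM.

26 Epip 1432 AM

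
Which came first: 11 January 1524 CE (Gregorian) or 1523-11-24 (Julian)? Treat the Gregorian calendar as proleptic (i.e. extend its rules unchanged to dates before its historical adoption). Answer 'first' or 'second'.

First date → JDN 2277699; second date → JDN 2277661.
JDN 2277661 < JDN 2277699, so the second date is earlier.

second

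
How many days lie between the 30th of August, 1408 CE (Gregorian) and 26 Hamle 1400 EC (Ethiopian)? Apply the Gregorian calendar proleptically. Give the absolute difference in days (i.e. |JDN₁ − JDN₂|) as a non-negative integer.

JDN of the first date = 2235563.
JDN of the second date = 2235531.
|2235531 − 2235563| = 32.

32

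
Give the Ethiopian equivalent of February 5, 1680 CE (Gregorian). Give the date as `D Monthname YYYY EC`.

Both dates share Julian Day Number 2334703; in the Ethiopian calendar that is 30 Tir 1672 EC.

30 Tir 1672 EC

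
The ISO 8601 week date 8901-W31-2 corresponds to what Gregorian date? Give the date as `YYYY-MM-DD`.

8901-08-02

ISO week 1 of 8901 is the week containing the first Thursday of 8901.
Week 31, day 2 (Tuesday) lands on 8901-08-02.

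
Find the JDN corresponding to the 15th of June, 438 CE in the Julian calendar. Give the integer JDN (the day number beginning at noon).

1881203

In the proleptic Gregorian calendar the same day is 16 June 438.
JDN 2299161 is 15 October 1582 CE (Gregorian); the target day is −417958 days from there, so JDN = 1881203.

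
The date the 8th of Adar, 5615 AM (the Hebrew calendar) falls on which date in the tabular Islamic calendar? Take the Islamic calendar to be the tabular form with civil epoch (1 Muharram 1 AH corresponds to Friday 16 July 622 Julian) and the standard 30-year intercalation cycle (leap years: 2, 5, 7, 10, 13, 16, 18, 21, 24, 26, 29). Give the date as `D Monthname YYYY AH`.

8 Jumada al-Thani 1271 AH

Julian Day Number of the source date = 2398641.
Converting JDN 2398641 to the tabular Islamic calendar gives 8 Jumada al-Thani 1271 AH.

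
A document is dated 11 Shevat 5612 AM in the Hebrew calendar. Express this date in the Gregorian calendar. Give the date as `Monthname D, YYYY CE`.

February 1, 1852 CE

Both dates share Julian Day Number 2397520; in the Gregorian calendar that is 1 February 1852 CE.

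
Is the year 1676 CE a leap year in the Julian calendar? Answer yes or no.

1676 mod 4 = 0, so it is a leap year in the Julian calendar.

yes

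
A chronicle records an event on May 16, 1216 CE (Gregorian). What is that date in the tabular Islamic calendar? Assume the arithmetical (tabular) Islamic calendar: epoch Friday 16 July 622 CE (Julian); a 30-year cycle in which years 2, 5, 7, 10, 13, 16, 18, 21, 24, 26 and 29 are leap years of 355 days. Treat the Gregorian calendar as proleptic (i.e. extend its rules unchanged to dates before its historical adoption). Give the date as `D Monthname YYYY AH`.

20 Muharram 613 AH

Julian Day Number of the source date = 2165331.
Converting JDN 2165331 to the tabular Islamic calendar gives 20 Muharram 613 AH.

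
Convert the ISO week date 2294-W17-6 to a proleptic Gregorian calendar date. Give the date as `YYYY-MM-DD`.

2294-04-28

ISO week 1 of 2294 is the week containing the first Thursday of 2294.
Week 17, day 6 (Saturday) lands on 2294-04-28.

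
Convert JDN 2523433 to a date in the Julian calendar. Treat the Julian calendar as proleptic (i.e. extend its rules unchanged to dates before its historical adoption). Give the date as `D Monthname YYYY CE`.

13 October 2196 CE

JDN 2523433 is 27 October 2196 in the Gregorian calendar.
In the Julian calendar that day is 13 October 2196 CE.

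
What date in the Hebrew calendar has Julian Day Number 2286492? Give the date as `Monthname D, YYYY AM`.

Shevat 18, 5308 AM

The proleptic Gregorian equivalent of JDN 2286492 is 7 February 1548.
In the Hebrew calendar that day is Shevat 18, 5308 AM.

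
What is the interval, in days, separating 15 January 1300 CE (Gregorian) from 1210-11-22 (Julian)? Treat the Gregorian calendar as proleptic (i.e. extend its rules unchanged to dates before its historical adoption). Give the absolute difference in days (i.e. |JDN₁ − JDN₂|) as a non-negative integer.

32554

JDN of the first date = 2195890.
JDN of the second date = 2163336.
|2163336 − 2195890| = 32554.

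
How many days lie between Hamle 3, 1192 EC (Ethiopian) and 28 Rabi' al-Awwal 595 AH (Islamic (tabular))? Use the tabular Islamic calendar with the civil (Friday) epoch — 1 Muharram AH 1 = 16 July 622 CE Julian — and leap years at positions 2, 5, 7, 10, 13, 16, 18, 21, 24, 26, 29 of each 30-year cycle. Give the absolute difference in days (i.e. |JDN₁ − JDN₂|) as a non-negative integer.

516

First date → JDN 2159536; second date → JDN 2159020.
The interval is |2159536 − 2159020| = 516 days.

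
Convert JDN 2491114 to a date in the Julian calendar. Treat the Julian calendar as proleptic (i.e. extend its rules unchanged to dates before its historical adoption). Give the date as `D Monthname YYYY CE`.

JDN 2491114 is 3 May 2108 in the Gregorian calendar.
In the Julian calendar that day is 19 April 2108 CE.

19 April 2108 CE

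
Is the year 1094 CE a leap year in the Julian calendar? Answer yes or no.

1094 mod 4 = 2, so it is a common year in the Julian calendar.

no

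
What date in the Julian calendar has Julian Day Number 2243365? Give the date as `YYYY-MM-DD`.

1429-12-31

The proleptic Gregorian equivalent of JDN 2243365 is 9 January 1430.
In the Julian calendar that day is 1429-12-31.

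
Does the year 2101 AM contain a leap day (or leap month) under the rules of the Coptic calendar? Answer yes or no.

no

2101 mod 4 = 1; in the Coptic calendar a year is leap when year mod 4 = 3, so it is a common year.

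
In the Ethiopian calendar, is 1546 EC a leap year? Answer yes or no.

no

1546 mod 4 = 2; in the Ethiopian calendar a year is leap when year mod 4 = 3, so it is a common year.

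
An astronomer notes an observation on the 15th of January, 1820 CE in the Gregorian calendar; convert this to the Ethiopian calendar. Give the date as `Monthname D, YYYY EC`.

Tir 7, 1812 EC

Julian Day Number of the source date = 2385815.
Converting JDN 2385815 to the Ethiopian calendar gives 7 Tir 1812 EC.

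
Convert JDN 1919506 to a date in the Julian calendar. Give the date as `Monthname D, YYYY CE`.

JDN 1919506 is 30 April 543 in the proleptic Gregorian calendar.
In the Julian calendar that day is April 28, 543 CE.

April 28, 543 CE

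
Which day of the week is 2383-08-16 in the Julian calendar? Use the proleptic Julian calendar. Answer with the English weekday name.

Equivalently 1 September 2383 Gregorian, JDN 2591676.
JDN 2591676 mod 7 = 3, and JDN 0 was a Monday, so this is a Thursday.

Thursday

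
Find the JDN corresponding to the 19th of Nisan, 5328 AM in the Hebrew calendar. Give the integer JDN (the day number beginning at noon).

2293877

Equivalently 27 April 1568 (proleptic Gregorian).
JDN 2451545 is 1 January 2000 CE (Gregorian); the target day is −157668 days from there, so JDN = 2293877.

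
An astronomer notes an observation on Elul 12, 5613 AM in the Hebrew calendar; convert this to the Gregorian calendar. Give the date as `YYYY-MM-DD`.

1853-09-15

Julian Day Number of the source date = 2398112.
Converting JDN 2398112 to the Gregorian calendar gives 15 September 1853 CE.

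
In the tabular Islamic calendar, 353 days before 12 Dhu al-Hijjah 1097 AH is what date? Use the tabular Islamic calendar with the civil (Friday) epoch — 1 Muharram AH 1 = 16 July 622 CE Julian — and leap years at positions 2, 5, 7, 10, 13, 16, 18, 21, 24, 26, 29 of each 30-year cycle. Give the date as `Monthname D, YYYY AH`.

Dhu al-Hijjah 14, 1096 AH

The starting date is JDN 2337162; 2337162 − 353 = 2336809.
JDN 2336809 corresponds to Dhu al-Hijjah 14, 1096 AH.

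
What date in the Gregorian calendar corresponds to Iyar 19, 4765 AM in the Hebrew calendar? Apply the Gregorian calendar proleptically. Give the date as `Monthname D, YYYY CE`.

Julian Day Number of the source date = 2088256.
Converting JDN 2088256 to the Gregorian calendar gives 8 May 1005 CE.

May 8, 1005 CE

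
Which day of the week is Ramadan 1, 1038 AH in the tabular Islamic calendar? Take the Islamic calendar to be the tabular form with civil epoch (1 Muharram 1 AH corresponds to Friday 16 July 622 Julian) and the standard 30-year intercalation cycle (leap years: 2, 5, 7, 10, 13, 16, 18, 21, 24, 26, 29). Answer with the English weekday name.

Tuesday

Equivalently 24 April 1629 Gregorian, JDN 2316154.
Since JDN mod 7 = 1 (0 = Monday), the day is Tuesday.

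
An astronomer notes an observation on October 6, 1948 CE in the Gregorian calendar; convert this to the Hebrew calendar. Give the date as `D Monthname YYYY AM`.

Julian Day Number of the source date = 2432831.
Converting JDN 2432831 to the Hebrew calendar gives 3 Tishrei 5709 AM.

3 Tishrei 5709 AM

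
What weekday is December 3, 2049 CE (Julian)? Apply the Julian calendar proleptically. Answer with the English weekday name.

In the Gregorian calendar this is 16 December 2049 (JDN 2469792).
Since JDN mod 7 = 3 (0 = Monday), the day is Thursday.

Thursday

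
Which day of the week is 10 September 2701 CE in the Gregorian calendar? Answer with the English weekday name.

Tuesday

Since JDN mod 7 = 1 (0 = Monday), the day is Tuesday.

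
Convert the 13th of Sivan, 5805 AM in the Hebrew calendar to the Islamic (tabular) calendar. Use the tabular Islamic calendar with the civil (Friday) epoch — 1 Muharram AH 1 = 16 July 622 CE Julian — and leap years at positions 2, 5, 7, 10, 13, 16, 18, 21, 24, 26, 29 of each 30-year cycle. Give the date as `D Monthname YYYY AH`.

12 Rajab 1467 AH

Julian Day Number of the source date = 2468130.
Converting JDN 2468130 to the tabular Islamic calendar gives 12 Rajab 1467 AH.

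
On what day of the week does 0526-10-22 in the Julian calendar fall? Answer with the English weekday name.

Thursday

In the proleptic Gregorian calendar this is 24 October 526 (JDN 1913474).
JDN 1913474 mod 7 = 3, and JDN 0 was a Monday, so this is a Thursday.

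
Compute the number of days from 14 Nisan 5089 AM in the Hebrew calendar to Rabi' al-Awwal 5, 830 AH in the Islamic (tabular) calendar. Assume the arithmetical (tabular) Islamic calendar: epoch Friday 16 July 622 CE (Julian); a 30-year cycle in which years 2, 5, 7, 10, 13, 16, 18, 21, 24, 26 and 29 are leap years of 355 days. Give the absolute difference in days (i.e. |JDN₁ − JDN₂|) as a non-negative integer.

First date → JDN 2206549; second date → JDN 2242273.
The interval is |2206549 − 2242273| = 35724 days.

35724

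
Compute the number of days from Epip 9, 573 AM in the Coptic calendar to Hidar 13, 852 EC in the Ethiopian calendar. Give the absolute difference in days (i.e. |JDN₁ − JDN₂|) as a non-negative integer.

First date → JDN 2034261; second date → JDN 2035121.
The interval is |2034261 − 2035121| = 860 days.

860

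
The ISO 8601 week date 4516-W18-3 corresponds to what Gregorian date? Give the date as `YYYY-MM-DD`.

4516-04-29

ISO week 1 of 4516 is the week containing the first Thursday of 4516.
Week 18, day 3 (Wednesday) lands on 4516-04-29.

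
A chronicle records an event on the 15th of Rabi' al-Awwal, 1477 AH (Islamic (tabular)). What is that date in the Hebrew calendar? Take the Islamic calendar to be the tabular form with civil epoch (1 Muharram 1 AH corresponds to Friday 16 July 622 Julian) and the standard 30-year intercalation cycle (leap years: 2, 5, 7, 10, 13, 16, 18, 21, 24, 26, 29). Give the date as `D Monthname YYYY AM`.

15 Tishrei 5815 AM

Both dates share Julian Day Number 2471558; in the Hebrew calendar that is 15 Tishrei 5815 AM.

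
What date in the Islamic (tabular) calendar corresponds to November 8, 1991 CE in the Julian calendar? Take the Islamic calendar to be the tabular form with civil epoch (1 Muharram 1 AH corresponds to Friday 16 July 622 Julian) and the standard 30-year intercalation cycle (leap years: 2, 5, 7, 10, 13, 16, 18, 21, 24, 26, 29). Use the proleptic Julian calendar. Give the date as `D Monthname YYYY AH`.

Julian Day Number of the source date = 2448582.
Converting JDN 2448582 to the tabular Islamic calendar gives 14 Jumada al-Awwal 1412 AH.

14 Jumada al-Awwal 1412 AH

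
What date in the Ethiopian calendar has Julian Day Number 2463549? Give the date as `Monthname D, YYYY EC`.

The Gregorian equivalent of JDN 2463549 is 12 November 2032.
In the Ethiopian calendar that day is Hidar 3, 2025 EC.

Hidar 3, 2025 EC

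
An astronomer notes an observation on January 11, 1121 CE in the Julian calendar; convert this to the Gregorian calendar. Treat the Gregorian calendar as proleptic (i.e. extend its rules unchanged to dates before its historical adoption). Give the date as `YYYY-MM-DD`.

For dates in this range the Gregorian date is 7 days ahead of the Julian.
11 January 1121 Julian + 7 days → 18 January 1121 Gregorian.

1121-01-18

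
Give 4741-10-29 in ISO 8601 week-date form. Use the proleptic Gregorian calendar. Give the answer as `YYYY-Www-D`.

The weekday is Wednesday (ISO weekday 3).
That Wednesday belongs to ISO week 44 of ISO year 4741.

4741-W44-3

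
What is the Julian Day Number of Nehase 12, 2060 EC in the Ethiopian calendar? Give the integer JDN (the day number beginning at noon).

Equivalently 18 August 2068 (Gregorian).
JDN 2299161 is 15 October 1582 CE (Gregorian); the target day is +177451 days from there, so JDN = 2476612.

2476612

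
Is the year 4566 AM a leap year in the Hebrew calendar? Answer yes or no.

Hebrew year 4566 is year 6 of its 19-year Metonic cycle; leap years are at positions 3, 6, 8, 11, 14, 17, 19, so it is a leap year (13 months).

yes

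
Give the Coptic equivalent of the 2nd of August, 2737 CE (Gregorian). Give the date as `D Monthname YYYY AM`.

20 Epip 2453 AM

Julian Day Number of the source date = 2720942.
Converting JDN 2720942 to the Coptic calendar gives 20 Epip 2453 AM.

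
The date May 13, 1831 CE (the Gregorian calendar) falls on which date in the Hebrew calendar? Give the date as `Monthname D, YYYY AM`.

Julian Day Number of the source date = 2389951.
Converting JDN 2389951 to the Hebrew calendar gives 1 Sivan 5591 AM.

Sivan 1, 5591 AM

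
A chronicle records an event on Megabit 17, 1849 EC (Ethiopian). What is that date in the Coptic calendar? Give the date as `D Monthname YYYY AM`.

Julian Day Number of the source date = 2399399.
Converting JDN 2399399 to the Coptic calendar gives 17 Paremhat 1573 AM.

17 Paremhat 1573 AM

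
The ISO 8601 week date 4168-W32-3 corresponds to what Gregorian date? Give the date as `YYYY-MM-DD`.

4168-08-10

ISO week 1 of 4168 is the week containing the first Thursday of 4168.
Week 32, day 3 (Wednesday) lands on 4168-08-10.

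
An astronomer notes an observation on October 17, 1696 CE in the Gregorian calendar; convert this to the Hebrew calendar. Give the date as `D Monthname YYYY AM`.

Both dates share Julian Day Number 2340802; in the Hebrew calendar that is 21 Tishrei 5457 AM.

21 Tishrei 5457 AM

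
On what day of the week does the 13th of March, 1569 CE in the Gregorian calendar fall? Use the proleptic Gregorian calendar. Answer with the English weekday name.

Thursday

2294197 ≡ 3 (mod 7); counting from Monday = 0 gives Thursday.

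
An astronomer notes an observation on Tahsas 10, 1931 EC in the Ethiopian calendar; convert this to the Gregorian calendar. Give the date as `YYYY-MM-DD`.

1938-12-19

Julian Day Number of the source date = 2429252.
Converting JDN 2429252 to the Gregorian calendar gives 19 December 1938 CE.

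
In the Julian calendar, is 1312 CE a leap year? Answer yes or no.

yes

1312 mod 4 = 0, so it is a leap year in the Julian calendar.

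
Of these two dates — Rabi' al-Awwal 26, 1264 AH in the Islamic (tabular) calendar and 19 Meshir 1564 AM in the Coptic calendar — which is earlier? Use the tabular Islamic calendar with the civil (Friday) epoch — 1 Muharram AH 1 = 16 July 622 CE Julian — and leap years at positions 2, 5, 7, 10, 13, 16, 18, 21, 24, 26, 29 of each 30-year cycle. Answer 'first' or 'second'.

second

First date → JDN 2396089; second date → JDN 2396084.
JDN 2396084 < JDN 2396089, so the second date is earlier.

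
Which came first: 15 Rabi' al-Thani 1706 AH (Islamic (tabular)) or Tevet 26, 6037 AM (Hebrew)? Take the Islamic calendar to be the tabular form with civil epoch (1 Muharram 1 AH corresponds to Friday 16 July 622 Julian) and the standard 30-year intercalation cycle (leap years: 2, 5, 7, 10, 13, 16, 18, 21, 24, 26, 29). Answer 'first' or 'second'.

First date → JDN 2552738; second date → JDN 2552719.
JDN 2552719 < JDN 2552738, so the second date is earlier.

second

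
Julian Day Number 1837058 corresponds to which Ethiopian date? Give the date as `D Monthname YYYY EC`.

The proleptic Gregorian equivalent of JDN 1837058 is 5 August 317.
In the Ethiopian calendar that day is 11 Nehase 309 EC.

11 Nehase 309 EC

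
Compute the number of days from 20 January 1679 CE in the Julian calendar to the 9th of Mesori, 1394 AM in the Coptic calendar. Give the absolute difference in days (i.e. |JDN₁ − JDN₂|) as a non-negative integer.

171

JDN of the first date = 2334332.
JDN of the second date = 2334161.
|2334161 − 2334332| = 171.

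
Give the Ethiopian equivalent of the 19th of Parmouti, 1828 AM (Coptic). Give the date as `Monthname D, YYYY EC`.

Both dates share Julian Day Number 2492570; in the Ethiopian calendar that is 19 Miyazya 2104 EC.

Miyazya 19, 2104 EC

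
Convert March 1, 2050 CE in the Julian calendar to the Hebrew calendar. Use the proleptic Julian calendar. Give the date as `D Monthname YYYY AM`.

Julian Day Number of the source date = 2469880.
Converting JDN 2469880 to the Hebrew calendar gives 20 Adar 5810 AM.

20 Adar 5810 AM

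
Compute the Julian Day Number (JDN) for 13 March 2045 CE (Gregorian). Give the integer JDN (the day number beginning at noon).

JDN 2451545 is 1 January 2000 CE (Gregorian); the target day is +16508 days from there, so JDN = 2468053.

2468053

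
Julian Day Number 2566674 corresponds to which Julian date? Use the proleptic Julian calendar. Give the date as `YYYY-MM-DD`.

2315-03-04

JDN 2566674 is 20 March 2315 in the Gregorian calendar.
In the Julian calendar that day is 2315-03-04.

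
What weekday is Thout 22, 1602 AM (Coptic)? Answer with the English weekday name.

In the Gregorian calendar this is 1 October 1885 (JDN 2409816).
JDN 2409816 mod 7 = 3, and JDN 0 was a Monday, so this is a Thursday.

Thursday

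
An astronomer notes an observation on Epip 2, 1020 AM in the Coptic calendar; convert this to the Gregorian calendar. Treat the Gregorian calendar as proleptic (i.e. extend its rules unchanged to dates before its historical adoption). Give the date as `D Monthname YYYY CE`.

Both dates share Julian Day Number 2197521; in the Gregorian calendar that is 4 July 1304 CE.

4 July 1304 CE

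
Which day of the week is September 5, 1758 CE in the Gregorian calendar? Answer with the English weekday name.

Tuesday

2363404 ≡ 1 (mod 7); counting from Monday = 0 gives Tuesday.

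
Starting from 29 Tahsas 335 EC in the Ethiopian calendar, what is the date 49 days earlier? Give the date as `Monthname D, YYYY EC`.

Hidar 10, 335 EC

Counting 49 days back from JDN 1846332 reaches JDN 1846283, which is Hidar 10, 335 EC.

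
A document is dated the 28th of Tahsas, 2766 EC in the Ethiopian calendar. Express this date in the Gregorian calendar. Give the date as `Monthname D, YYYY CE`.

January 12, 2774 CE

Both dates share Julian Day Number 2734254; in the Gregorian calendar that is 12 January 2774 CE.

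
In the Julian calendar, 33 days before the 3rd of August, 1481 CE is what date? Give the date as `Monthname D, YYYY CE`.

July 1, 1481 CE

JDN of the 3rd of August, 1481 CE = 2262208.
2262208 − 33 = 2262175.
JDN 2262175 in the Julian calendar is July 1, 1481 CE.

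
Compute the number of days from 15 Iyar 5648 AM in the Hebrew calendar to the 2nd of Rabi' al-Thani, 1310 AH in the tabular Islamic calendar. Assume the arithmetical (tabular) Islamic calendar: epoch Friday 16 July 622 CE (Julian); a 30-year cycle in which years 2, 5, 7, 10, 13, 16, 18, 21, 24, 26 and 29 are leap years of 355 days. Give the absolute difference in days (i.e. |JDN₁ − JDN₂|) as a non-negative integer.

JDN of the first date = 2410754.
JDN of the second date = 2412396.
|2412396 − 2410754| = 1642.

1642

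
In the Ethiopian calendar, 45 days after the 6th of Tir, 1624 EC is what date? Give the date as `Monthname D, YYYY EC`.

Counting 45 days forward from JDN 2317147 reaches JDN 2317192, which is Yekatit 21, 1624 EC.

Yekatit 21, 1624 EC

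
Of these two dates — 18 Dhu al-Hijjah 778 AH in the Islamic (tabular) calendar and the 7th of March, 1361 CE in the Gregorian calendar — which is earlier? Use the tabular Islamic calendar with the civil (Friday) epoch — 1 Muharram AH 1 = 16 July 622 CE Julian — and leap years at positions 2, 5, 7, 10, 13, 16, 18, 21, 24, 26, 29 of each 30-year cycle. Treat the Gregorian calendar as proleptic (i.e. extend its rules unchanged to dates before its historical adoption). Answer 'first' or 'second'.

second

First date → JDN 2224125; second date → JDN 2218221.
JDN 2218221 < JDN 2224125, so the second date is earlier.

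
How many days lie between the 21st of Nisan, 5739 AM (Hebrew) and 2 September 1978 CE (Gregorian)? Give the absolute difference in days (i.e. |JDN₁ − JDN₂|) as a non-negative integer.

228

First date → JDN 2443982; second date → JDN 2443754.
The interval is |2443982 − 2443754| = 228 days.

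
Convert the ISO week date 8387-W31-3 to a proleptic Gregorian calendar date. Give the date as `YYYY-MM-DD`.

ISO week 1 of 8387 is the week containing the first Thursday of 8387.
Week 31, day 3 (Wednesday) lands on 8387-07-29.

8387-07-29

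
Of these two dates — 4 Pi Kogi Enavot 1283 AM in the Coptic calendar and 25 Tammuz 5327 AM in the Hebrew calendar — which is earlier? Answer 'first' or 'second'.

Converting both to JDN: 2293643 vs 2293587; the smaller is the second.

second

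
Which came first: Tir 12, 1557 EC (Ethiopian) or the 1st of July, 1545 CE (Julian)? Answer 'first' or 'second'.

second

First date → JDN 2292681; second date → JDN 2285551.
JDN 2285551 < JDN 2292681, so the second date is earlier.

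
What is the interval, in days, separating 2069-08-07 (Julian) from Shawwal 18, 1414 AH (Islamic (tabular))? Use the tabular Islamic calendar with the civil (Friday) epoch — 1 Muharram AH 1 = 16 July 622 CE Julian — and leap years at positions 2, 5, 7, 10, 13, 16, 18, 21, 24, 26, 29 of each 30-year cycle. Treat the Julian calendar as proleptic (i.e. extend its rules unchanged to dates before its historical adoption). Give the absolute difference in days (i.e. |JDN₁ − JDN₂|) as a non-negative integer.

27536

JDN of the first date = 2476979.
JDN of the second date = 2449443.
|2449443 − 2476979| = 27536.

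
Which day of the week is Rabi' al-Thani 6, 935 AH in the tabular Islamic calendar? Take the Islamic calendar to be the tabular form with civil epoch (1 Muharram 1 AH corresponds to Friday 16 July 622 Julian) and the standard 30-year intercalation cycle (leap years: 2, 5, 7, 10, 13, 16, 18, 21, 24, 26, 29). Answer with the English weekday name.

In the proleptic Gregorian calendar this is 28 December 1528 (JDN 2279512).
2279512 ≡ 4 (mod 7); counting from Monday = 0 gives Friday.

Friday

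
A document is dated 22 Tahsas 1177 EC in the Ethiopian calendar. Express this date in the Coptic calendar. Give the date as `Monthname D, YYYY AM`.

Julian Day Number of the source date = 2153866.
Converting JDN 2153866 to the Coptic calendar gives 22 Koiak 901 AM.

Koiak 22, 901 AM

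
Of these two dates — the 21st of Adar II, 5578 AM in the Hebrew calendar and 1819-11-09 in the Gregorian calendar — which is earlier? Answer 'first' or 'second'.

first

Converting both to JDN: 2385158 vs 2385748; the smaller is the first.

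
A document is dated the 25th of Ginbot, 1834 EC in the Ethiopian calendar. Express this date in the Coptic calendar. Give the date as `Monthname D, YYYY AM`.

Julian Day Number of the source date = 2393988.
Converting JDN 2393988 to the Coptic calendar gives 25 Pashons 1558 AM.

Pashons 25, 1558 AM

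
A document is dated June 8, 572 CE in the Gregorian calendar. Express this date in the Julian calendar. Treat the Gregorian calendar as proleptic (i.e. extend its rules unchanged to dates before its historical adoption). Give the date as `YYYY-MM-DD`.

The Julian–Gregorian offset here is 2 days (Julian trailing).
8 June 572 Gregorian − 2 days → 6 June 572 Julian.

0572-06-06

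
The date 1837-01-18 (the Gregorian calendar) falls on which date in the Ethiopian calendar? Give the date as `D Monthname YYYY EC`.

Both dates share Julian Day Number 2392028; in the Ethiopian calendar that is 11 Tir 1829 EC.

11 Tir 1829 EC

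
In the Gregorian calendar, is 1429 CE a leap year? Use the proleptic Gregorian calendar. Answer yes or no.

no

1429 is not divisible by 4, so it is a common year.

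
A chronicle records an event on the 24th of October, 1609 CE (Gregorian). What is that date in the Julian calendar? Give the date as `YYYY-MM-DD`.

The Julian–Gregorian offset here is 10 days (Julian trailing).
24 October 1609 Gregorian − 10 days → 14 October 1609 Julian.

1609-10-14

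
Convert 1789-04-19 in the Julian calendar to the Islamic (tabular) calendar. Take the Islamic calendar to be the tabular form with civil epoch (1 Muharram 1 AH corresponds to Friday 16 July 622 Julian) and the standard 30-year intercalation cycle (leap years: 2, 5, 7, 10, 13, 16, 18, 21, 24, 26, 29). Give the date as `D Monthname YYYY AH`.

4 Sha'ban 1203 AH

The source date corresponds to 30 April 1789 in the Gregorian calendar (JDN 2374599).
That day falls on 4 Sha'ban 1203 AH in the tabular Islamic calendar.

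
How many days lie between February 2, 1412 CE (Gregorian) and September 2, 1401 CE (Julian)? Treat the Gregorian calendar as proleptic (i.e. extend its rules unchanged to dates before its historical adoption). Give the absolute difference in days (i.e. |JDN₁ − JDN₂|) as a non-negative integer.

3796

First date → JDN 2236814; second date → JDN 2233018.
The interval is |2236814 − 2233018| = 3796 days.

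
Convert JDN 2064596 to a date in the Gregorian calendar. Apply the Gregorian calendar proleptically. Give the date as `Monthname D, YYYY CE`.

JDN 2451545 is 1 Jan 2000; 2064596 is −386949 days from there.

July 27, 940 CE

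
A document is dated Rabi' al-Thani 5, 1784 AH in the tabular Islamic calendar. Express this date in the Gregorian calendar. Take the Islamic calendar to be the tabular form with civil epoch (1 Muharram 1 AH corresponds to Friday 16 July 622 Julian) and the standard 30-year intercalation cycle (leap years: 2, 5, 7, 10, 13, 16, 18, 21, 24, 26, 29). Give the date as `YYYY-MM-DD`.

Both dates share Julian Day Number 2580369; in the Gregorian calendar that is 16 September 2352 CE.

2352-09-16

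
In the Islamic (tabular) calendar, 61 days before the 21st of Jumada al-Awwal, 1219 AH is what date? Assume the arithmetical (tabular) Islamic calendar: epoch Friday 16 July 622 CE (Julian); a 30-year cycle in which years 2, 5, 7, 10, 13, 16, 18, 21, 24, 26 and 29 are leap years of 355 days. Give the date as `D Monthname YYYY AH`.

The starting date is JDN 2380197; 2380197 − 61 = 2380136.
JDN 2380136 corresponds to 19 Rabi' al-Awwal 1219 AH.

19 Rabi' al-Awwal 1219 AH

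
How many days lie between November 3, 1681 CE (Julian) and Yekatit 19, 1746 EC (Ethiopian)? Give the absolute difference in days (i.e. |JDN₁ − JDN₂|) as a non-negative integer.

26400

JDN of the first date = 2335350.
JDN of the second date = 2361750.
|2361750 − 2335350| = 26400.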